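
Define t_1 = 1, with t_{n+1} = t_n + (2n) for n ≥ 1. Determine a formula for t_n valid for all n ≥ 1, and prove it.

Claim: t_n = n^2 − n + 1.

Base case: t_1 = 1, and 1^2 − 1 + 1 = 1.
Assume t_m = m^2 − m + 1.
Then t_{m+1} = t_m + (2m) = (m^2 − m + 1) + (2m) = m^2 + m + 1,
and (m+1)^2 − (m+1) + 1 = m^2 + m + 1.
By induction, t_n = n^2 − n + 1 for all n ≥ 1.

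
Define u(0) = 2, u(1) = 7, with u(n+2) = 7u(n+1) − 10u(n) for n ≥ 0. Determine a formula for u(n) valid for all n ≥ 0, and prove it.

Claim: u(n) = 2^n + 5^n.

Base cases: u(0) = 2 and 2^0 + 5^0 = 2; u(1) = 7 and 2^1 + 5^1 = 7.
Assume u(j) = 2^j + 5^j for all 0 ≤ j ≤ m, where m ≥ 1.
Then u(m+1) = 7u(m) − 10u(m−1) = 7·(2^m + 5^m) − 10·(2^{m−1} + 5^{m−1}) = (7·2 − 10)2^{m−1} + (7·5 − 10)5^{m−1} = 4·2^{m−1} + 25·5^{m−1} = 2^{m+1} + 5^{m+1}.
Hence u(n) = 2^n + 5^n for every n ≥ 0, by strong induction.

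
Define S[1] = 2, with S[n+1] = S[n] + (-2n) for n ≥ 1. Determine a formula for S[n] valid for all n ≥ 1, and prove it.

Claim: S[n] = -n^2 + n + 2.

Base case: S[1] = 2, and -1^2 + 1 + 2 = 2.
Assume S[k] = -k^2 + k + 2.
Then S[k+1] = S[k] + (-2k) = (-k^2 + k + 2) + (-2k) = -k^2 − k + 2,
and -(k+1)^2 + (k+1) + 2 = -k^2 − k + 2.
Hence S[n] = -n^2 + n + 2 for every n ≥ 1, by induction.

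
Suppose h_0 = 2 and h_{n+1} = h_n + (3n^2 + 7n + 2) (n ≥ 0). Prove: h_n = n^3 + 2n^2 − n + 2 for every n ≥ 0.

Base case: h_0 = 2, and 0^3 + 2·0^2 − 0 + 2 = 2.
Assume h_k = k^3 + 2k^2 − k + 2.
Then h_{k+1} = h_k + (3k^2 + 7k + 2) = (k^3 + 2k^2 − k + 2) + (3k^2 + 7k + 2) = k^3 + 5k^2 + 6k + 4,
and (k+1)^3 + 2·(k+1)^2 − (k+1) + 2 = k^3 + 5k^2 + 6k + 4.
This completes the inductive step, so h_n = n^3 + 2n^2 − n + 2 for all n ≥ 0.

h_n = n^3 + 2n^2 − n + 2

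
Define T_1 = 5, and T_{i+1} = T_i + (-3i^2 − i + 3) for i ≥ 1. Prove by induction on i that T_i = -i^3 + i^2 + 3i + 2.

Base case: T_1 = 5, and -1^3 + 1^2 + 3·1 + 2 = 5.
Assume T_m = -m^3 + m^2 + 3m + 2.
Then T_{m+1} = T_m + (-3m^2 − m + 3) = (-m^3 + m^2 + 3m + 2) + (-3m^2 − m + 3) = -m^3 − 2m^2 + 2m + 5,
and -(m+1)^3 + (m+1)^2 + 3·(m+1) + 2 = -m^3 − 2m^2 + 2m + 5.
Hence T_i = -i^3 + i^2 + 3i + 2 for every i ≥ 1, by induction.

T_i = -i^3 + i^2 + 3i + 2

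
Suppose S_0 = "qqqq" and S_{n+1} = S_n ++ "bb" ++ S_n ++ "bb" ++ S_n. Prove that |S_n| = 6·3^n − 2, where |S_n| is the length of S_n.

Base case: |S_0| = 4, and 6·3^0 − 2 = 4.
Assume |S_k| = 6·3^k − 2.
Then |S_{k+1}| = 3|S_k| + 4 = 3(6·3^k − 2) + 4 = 6·3^{k+1} − 6 + 4 = 6·3^{k+1} − 2.
Hence |S_n| = 6·3^n − 2 for every n ≥ 0, by induction.

|S_n| = 6·3^n − 2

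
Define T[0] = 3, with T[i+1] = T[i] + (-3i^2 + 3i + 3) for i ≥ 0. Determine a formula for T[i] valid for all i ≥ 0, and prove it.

Claim: T[i] = -i^3 + 3i^2 + i + 3.

Base case: T[0] = 3, and -0^3 + 3·0^2 + 0 + 3 = 3.
Assume T[k] = -k^3 + 3k^2 + k + 3.
Then T[k+1] = T[k] + (-3k^2 + 3k + 3) = (-k^3 + 3k^2 + k + 3) + (-3k^2 + 3k + 3) = -k^3 + 4k + 6,
and -(k+1)^3 + 3·(k+1)^2 + (k+1) + 3 = -k^3 + 4k + 6.
Hence T[i] = -i^3 + 3i^2 + i + 3 for every i ≥ 0, by induction.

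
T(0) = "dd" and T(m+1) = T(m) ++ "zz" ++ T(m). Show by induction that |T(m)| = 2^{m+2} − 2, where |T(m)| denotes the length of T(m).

Base case: |T(0)| = 2, and 2^{0+2} − 2 = 2.
Assume |T(j)| = 2^{j+2} − 2.
Then |T(j+1)| = |T(j)| + 2 + |T(j)| = 2|T(j)| + 2 = 2(2^{j+2} − 2) + 2 = 2^{j+3} − 4 + 2 = 2^{j+3} − 2.
So the formula holds for j+1, and by induction |T(m)| = 2^{m+2} − 2 for all m ≥ 0.

|T(m)| = 2^{m+2} − 2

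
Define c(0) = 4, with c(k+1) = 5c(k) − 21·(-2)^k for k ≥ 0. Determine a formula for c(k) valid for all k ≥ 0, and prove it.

Claim: c(k) = 5^k + 3·(-2)^k.

Base case: c(0) = 4, and 5^0 + 3·(-2)^0 = 1 + 3 = 4.
Assume c(r) = 5^r + 3·(-2)^r for some r ≥ 0.
Then c(r+1) = 5c(r) − 21·(-2)^r = 5·(5^r + 3·(-2)^r) − 21·(-2)^r = 5^{r+1} + 15·(-2)^r − 21·(-2)^r = 5^{r+1} − 6·(-2)^r = 5^{r+1} + 3·(-2)^{r+1}.
So the formula holds for r+1, and by induction c(k) = 5^k + 3·(-2)^k for all k ≥ 0.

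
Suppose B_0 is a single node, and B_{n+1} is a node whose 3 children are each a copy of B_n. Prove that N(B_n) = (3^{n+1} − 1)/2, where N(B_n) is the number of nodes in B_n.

Base case: N(B_0) = 1, and (3^{0+1} − 1)/2 = 1.
Assume N(B_m) = (3^{m+1} − 1)/2.
Then N(B_{m+1}) = 1 + 3N(B_m) = 1 + 3·(3^{m+1} − 1)/2 = 1 + (3^{m+2} − 3)/2 = (2 + 3^{m+2} − 3)/2 = (3^{m+2} − 1)/2.
This completes the inductive step, so N(B_n) = (3^{n+1} − 1)/2 for all n ≥ 0.

N(B_n) = (3^{n+1} − 1)/2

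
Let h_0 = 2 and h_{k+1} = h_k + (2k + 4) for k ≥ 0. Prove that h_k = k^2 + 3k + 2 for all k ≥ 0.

Base case: h_0 = 2, and 0^2 + 3·0 + 2 = 2.
Assume h_m = m^2 + 3m + 2.
Then h_{m+1} = h_m + (2m + 4) = (m^2 + 3m + 2) + (2m + 4) = m^2 + 5m + 6,
and (m+1)^2 + 3·(m+1) + 2 = m^2 + 5m + 6.
By induction, h_k = k^2 + 3k + 2 for all k ≥ 0.

h_k = k^2 + 3k + 2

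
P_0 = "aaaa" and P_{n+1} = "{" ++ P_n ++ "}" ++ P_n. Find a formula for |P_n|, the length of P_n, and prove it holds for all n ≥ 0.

Claim: |P_n| = 6·2^n − 2.

Base case: |P_0| = 4, and 6·2^0 − 2 = 4.
Assume |P_j| = 6·2^j − 2.
Then |P_{j+1}| = 1 + |P_j| + 1 + |P_j| = 2|P_j| + 2 = 2(6·2^j − 2) + 2 = 6·2^{j+1} − 4 + 2 = 6·2^{j+1} − 2.
So the formula holds for j+1, and by induction |P_n| = 6·2^n − 2 for all n ≥ 0.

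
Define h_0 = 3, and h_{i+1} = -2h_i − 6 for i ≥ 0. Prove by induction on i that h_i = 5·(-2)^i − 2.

Base case: h_0 = 3, and 5·(-2)^0 − 2 = 5 − 2 = 3.
Assume h_r = 5·(-2)^r − 2 for some r ≥ 0.
Then h_{r+1} = -2h_r − 6 = -2·(5·(-2)^r − 2) − 6 = -10·(-2)^r + 4 − 6 = 5·(-2)^{r+1} − 2.
Hence h_i = 5·(-2)^i − 2 for every i ≥ 0, by induction.

h_i = 5·(-2)^i − 2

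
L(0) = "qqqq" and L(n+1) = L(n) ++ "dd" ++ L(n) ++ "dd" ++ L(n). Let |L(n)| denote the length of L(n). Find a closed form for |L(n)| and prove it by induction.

Claim: |L(n)| = 6·3^n − 2.

Base case: |L(0)| = 4, and 6·3^0 − 2 = 4.
Assume |L(m)| = 6·3^m − 2.
Then |L(m+1)| = 3|L(m)| + 4 = 3(6·3^m − 2) + 4 = 6·3^{m+1} − 6 + 4 = 6·3^{m+1} − 2.
This completes the inductive step, so |L(n)| = 6·3^n − 2 for all n ≥ 0.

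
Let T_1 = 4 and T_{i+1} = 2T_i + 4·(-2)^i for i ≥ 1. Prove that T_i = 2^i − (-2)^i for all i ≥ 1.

Base case: T_1 = 4, and 2^1 − (-2)^1 = 2 + 2 = 4.
Assume T_k = 2^k − (-2)^k for some k ≥ 1.
Then T_{k+1} = 2T_k + 4·(-2)^k = 2·(2^k − (-2)^k) + 4·(-2)^k = 2^{k+1} − 2·(-2)^k + 4·(-2)^k = 2^{k+1} + 2·(-2)^k = 2^{k+1} − (-2)^{k+1}.
So the formula holds for k+1, and by induction T_i = 2^i − (-2)^i for all i ≥ 1.

T_i = 2^i − (-2)^i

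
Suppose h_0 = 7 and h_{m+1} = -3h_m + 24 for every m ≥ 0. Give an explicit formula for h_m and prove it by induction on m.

Claim: h_m = (-3)^m + 6.

Base case: h_0 = 7, and (-3)^0 + 6 = 1 + 6 = 7.
Assume h_j = (-3)^j + 6 for some j ≥ 0.
Then h_{j+1} = -3h_j + 24 = -3·((-3)^j + 6) + 24 = -3·(-3)^j − 18 + 24 = (-3)^{j+1} + 6.
So the formula holds for j+1, and by induction h_m = (-3)^m + 6 for all m ≥ 0.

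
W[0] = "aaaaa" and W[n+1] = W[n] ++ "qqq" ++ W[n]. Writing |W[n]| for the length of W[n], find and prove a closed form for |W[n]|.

Claim: |W[n]| = 2^{n+3} − 3.

Base case: |W[0]| = 5, and 2^{0+3} − 3 = 5.
Assume |W[k]| = 2^{k+3} − 3.
Then |W[k+1]| = |W[k]| + 3 + |W[k]| = 2|W[k]| + 3 = 2(2^{k+3} − 3) + 3 = 2^{k+1+3} − 6 + 3 = 2^{k+1+3} − 3.
So the formula holds for k+1, and by induction |W[n]| = 2^{n+3} − 3 for all n ≥ 0.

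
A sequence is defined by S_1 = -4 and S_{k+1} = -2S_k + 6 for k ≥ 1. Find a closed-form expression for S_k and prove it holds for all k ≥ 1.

Claim: S_k = 3·(-2)^k + 2.

Base case: S_1 = -4, and 3·(-2)^1 + 2 = -6 + 2 = -4.
Assume S_j = 3·(-2)^j + 2 for some j ≥ 1.
Then S_{j+1} = -2S_j + 6 = -2·(3·(-2)^j + 2) + 6 = -6·(-2)^j − 4 + 6 = 3·(-2)^{j+1} + 2.
So the formula holds for j+1, and by induction S_k = 3·(-2)^k + 2 for all k ≥ 1.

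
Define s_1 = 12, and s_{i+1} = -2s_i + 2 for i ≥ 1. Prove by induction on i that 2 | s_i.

Base case: s_1 = 12 = 2·6, so 2 | s_1.
Assume 2 | s_m, so s_m = 2t for some integer t.
Then s_{m+1} = -2s_m + 2 = -2·(2t) + 2 = 2(-2t + 1), so 2 | s_{m+1}.
Hence 2 | s_i for every i ≥ 1, by induction.

2 | s_i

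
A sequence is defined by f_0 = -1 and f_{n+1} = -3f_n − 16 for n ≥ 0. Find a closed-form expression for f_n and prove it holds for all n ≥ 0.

Claim: f_n = 3·(-3)^n − 4.

Base case: f_0 = -1, and 3·(-3)^0 − 4 = 3 − 4 = -1.
Assume f_r = 3·(-3)^r − 4 for some r ≥ 0.
Then f_{r+1} = -3f_r − 16 = -3·(3·(-3)^r − 4) − 16 = -9·(-3)^r + 12 − 16 = 3·(-3)^{r+1} − 4.
So the formula holds for r+1, and by induction f_n = 3·(-3)^n − 4 for all n ≥ 0.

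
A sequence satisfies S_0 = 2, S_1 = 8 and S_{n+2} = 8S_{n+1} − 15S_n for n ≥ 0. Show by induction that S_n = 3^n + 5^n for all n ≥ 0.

Base cases: S_0 = 2 and 3^0 + 5^0 = 2; S_1 = 8 and 3^1 + 5^1 = 8.
Assume S_j = 3^j + 5^j for all 0 ≤ j ≤ m, where m ≥ 1.
Then S_{m+1} = 8S_m − 15S_{m−1} = 8·(3^m + 5^m) − 15·(3^{m−1} + 5^{m−1}) = (8·3 − 15)3^{m−1} + (8·5 − 15)5^{m−1} = 9·3^{m−1} + 25·5^{m−1} = 3^{m+1} + 5^{m+1}.
Hence S_n = 3^n + 5^n for every n ≥ 0, by strong induction.

S_n = 3^n + 5^n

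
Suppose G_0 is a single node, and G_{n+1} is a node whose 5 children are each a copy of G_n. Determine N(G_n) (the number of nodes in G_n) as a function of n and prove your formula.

Claim: N(G_n) = (5^{n+1} − 1)/4.

Base case: N(G_0) = 1, and (5^{0+1} − 1)/4 = 1.
Assume N(G_r) = (5^{r+1} − 1)/4.
Then N(G_{r+1}) = 1 + 5N(G_r) = 1 + 5·(5^{r+1} − 1)/4 = 1 + (5^{r+2} − 5)/4 = (4 + 5^{r+2} − 5)/4 = (5^{r+2} − 1)/4.
By induction, N(G_n) = (5^{n+1} − 1)/4 for all n ≥ 0.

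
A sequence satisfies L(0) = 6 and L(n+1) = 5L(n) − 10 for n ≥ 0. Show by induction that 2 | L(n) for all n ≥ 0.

Base case: L(0) = 6 = 2·3, so 2 | L(0).
Assume 2 | L(k), so L(k) = 2t for some integer t.
Then L(k+1) = 5L(k) − 10 = 5·(2t) − 10 = 2(5t − 5), so 2 | L(k+1).
By induction, 2 | L(n) for all n ≥ 0.

2 | L(n)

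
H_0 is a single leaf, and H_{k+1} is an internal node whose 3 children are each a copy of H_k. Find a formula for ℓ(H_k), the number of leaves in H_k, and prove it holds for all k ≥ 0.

Claim: ℓ(H_k) = 3^k.

Base case: ℓ(H_0) = 1, and 3^0 = 1.
Assume ℓ(H_m) = 3^m.
Then ℓ(H_{m+1}) = 3·ℓ(H_m) = 3·3^m = 3^{m+1}.
By induction, ℓ(H_k) = 3^k for all k ≥ 0.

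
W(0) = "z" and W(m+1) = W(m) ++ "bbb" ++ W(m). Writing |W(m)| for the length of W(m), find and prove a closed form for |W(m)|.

Claim: |W(m)| = 2^{m+2} − 3.

Base case: |W(0)| = 1, and 2^{0+2} − 3 = 1.
Assume |W(k)| = 2^{k+2} − 3.
Then |W(k+1)| = |W(k)| + 3 + |W(k)| = 2|W(k)| + 3 = 2(2^{k+2} − 3) + 3 = 2^{k+3} − 6 + 3 = 2^{k+3} − 3.
So the formula holds for k+1, and by induction |W(m)| = 2^{m+2} − 3 for all m ≥ 0.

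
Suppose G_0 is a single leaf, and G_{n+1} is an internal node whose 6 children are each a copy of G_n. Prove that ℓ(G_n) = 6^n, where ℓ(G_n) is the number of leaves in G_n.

Base case: ℓ(G_0) = 1, and 6^0 = 1.
Assume ℓ(G_r) = 6^r.
Then ℓ(G_{r+1}) = 6·ℓ(G_r) = 6·6^r = 6^{r+1}.
Hence ℓ(G_n) = 6^n for every n ≥ 0, by induction.

ℓ(G_n) = 6^n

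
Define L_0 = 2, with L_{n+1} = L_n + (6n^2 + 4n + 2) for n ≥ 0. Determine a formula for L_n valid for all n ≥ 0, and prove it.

Claim: L_n = 2n^3 − n^2 + n + 2.

Base case: L_0 = 2, and 2·0^3 − 0^2 + 0 + 2 = 2.
Assume L_j = 2j^3 − j^2 + j + 2.
Then L_{j+1} = L_j + (6j^2 + 4j + 2) = (2j^3 − j^2 + j + 2) + (6j^2 + 4j + 2) = 2j^3 + 5j^2 + 5j + 4,
and 2·(j+1)^3 − (j+1)^2 + (j+1) + 2 = 2j^3 + 5j^2 + 5j + 4.
By induction, L_n = 2n^3 − n^2 + n + 2 for all n ≥ 0.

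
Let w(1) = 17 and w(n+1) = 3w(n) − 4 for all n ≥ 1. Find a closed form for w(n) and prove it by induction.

Claim: w(n) = 5·3^n + 2.

Base case: w(1) = 17, and 5·3^1 + 2 = 15 + 2 = 17.
Assume w(k) = 5·3^k + 2 for some k ≥ 1.
Then w(k+1) = 3w(k) − 4 = 3·(5·3^k + 2) − 4 = 15·3^k + 6 − 4 = 5·3^{k+1} + 2.
This completes the inductive step, so w(n) = 5·3^n + 2 for all n ≥ 1.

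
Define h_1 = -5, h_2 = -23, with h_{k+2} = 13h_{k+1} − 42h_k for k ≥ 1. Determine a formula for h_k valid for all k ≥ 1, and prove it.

Claim: h_k = 7^k − 2·6^k.

Base cases: h_1 = -5 and 7^1 − 2·6^1 = -5; h_2 = -23 and 7^2 − 2·6^2 = -23.
Assume h_j = 7^j − 2·6^j for all 1 ≤ j ≤ m, where m ≥ 2.
Then h_{m+1} = 13h_m − 42h_{m−1} = 13·(7^m − 2·6^m) − 42·(7^{m−1} − 2·6^{m−1}) = (13·7 − 42)7^{m−1} − 2·(13·6 − 42)6^{m−1} = 49·7^{m−1} − 72·6^{m−1} = 7^{m+1} − 2·6^{m+1}.
By strong induction, h_k = 7^k − 2·6^k for all k ≥ 1.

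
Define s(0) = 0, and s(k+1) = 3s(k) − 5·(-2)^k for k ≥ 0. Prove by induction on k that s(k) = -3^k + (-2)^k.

Base case: s(0) = 0, and -3^0 + (-2)^0 = -1 + 1 = 0.
Assume s(r) = -3^r + (-2)^r for some r ≥ 0.
Then s(r+1) = 3s(r) − 5·(-2)^r = 3·(-3^r + (-2)^r) − 5·(-2)^r = -3^{r+1} + 3·(-2)^r − 5·(-2)^r = -3^{r+1} − 2·(-2)^r = -3^{r+1} + (-2)^{r+1}.
So the formula holds for r+1, and by induction s(k) = -3^k + (-2)^k for all k ≥ 0.

s(k) = -3^k + (-2)^k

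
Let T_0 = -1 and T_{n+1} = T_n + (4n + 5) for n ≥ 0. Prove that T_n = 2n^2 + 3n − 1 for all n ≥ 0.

Base case: T_0 = -1, and 2·0^2 + 3·0 − 1 = -1.
Assume T_m = 2m^2 + 3m − 1.
Then T_{m+1} = T_m + (4m + 5) = (2m^2 + 3m − 1) + (4m + 5) = 2m^2 + 7m + 4,
and 2·(m+1)^2 + 3·(m+1) − 1 = 2m^2 + 7m + 4.
This completes the inductive step, so T_n = 2n^2 + 3n − 1 for all n ≥ 0.

T_n = 2n^2 + 3n − 1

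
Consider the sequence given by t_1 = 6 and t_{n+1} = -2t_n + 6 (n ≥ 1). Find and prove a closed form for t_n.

Claim: t_n = -2·(-2)^n + 2.

Base case: t_1 = 6, and -2·(-2)^1 + 2 = 4 + 2 = 6.
Assume t_m = -2·(-2)^m + 2 for some m ≥ 1.
Then t_{m+1} = -2t_m + 6 = -2·(-2·(-2)^m + 2) + 6 = 4·(-2)^m − 4 + 6 = -2·(-2)^{m+1} + 2.
This completes the inductive step, so t_n = -2·(-2)^n + 2 for all n ≥ 1.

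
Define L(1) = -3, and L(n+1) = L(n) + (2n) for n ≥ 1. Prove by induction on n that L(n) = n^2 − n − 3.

Base case: L(1) = -3, and 1^2 − 1 − 3 = -3.
Assume L(j) = j^2 − j − 3.
Then L(j+1) = L(j) + (2j) = (j^2 − j − 3) + (2j) = j^2 + j − 3,
and (j+1)^2 − (j+1) − 3 = j^2 + j − 3.
By induction, L(n) = n^2 − n − 3 for all n ≥ 1.

L(n) = n^2 − n − 3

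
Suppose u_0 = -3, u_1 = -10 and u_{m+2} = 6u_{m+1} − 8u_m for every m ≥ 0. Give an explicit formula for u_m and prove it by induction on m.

Claim: u_m = -2^m − 2·4^m.

Base cases: u_0 = -3 and -2^0 − 2·4^0 = -3; u_1 = -10 and -2^1 − 2·4^1 = -10.
Assume u_j = -2^j − 2·4^j for all 0 ≤ j ≤ r, where r ≥ 1.
Then u_{r+1} = 6u_r − 8u_{r−1} = 6·(-2^r − 2·4^r) − 8·(-2^{r−1} − 2·4^{r−1}) = -(6·2 − 8)2^{r−1} − 2·(6·4 − 8)4^{r−1} = -4·2^{r−1} − 32·4^{r−1} = -2^{r+1} − 2·4^{r+1}.
By strong induction, u_m = -2^m − 2·4^m for all m ≥ 0.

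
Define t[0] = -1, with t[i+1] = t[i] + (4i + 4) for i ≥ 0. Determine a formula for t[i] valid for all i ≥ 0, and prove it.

Claim: t[i] = 2i^2 + 2i − 1.

Base case: t[0] = -1, and 2·0^2 + 2·0 − 1 = -1.
Assume t[m] = 2m^2 + 2m − 1.
Then t[m+1] = t[m] + (4m + 4) = (2m^2 + 2m − 1) + (4m + 4) = 2m^2 + 6m + 3,
and 2·(m+1)^2 + 2·(m+1) − 1 = 2m^2 + 6m + 3.
This completes the inductive step, so t[i] = 2i^2 + 2i − 1 for all i ≥ 0.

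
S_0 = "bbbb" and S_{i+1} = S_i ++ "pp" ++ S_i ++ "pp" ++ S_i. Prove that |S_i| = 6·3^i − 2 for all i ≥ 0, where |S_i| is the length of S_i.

Base case: |S_0| = 4, and 6·3^0 − 2 = 4.
Assume |S_r| = 6·3^r − 2.
Then |S_{r+1}| = 3|S_r| + 4 = 3(6·3^r − 2) + 4 = 6·3^{r+1} − 6 + 4 = 6·3^{r+1} − 2.
By induction, |S_i| = 6·3^i − 2 for all i ≥ 0.

|S_i| = 6·3^i − 2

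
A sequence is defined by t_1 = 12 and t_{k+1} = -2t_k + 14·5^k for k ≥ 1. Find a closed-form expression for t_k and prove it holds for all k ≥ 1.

Claim: t_k = -(-2)^k + 2·5^k.

Base case: t_1 = 12, and -(-2)^1 + 2·5^1 = 2 + 10 = 12.
Assume t_j = -(-2)^j + 2·5^j for some j ≥ 1.
Then t_{j+1} = -2t_j + 14·5^j = -2·(-(-2)^j + 2·5^j) + 14·5^j = -(-2)^{j+1} − 4·5^j + 14·5^j = -(-2)^{j+1} + 10·5^j = -(-2)^{j+1} + 2·5^{j+1}.
Hence t_k = -(-2)^k + 2·5^k for every k ≥ 1, by induction.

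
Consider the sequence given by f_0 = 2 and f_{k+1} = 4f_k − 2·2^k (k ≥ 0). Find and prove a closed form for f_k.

Claim: f_k = 4^k + 2^k.

Base case: f_0 = 2, and 4^0 + 2^0 = 1 + 1 = 2.
Assume f_j = 4^j + 2^j for some j ≥ 0.
Then f_{j+1} = 4f_j − 2·2^j = 4·(4^j + 2^j) − 2·2^j = 4^{j+1} + 4·2^j − 2·2^j = 4^{j+1} + 2·2^j = 4^{j+1} + 2^{j+1}.
So the formula holds for j+1, and by induction f_k = 4^k + 2^k for all k ≥ 0.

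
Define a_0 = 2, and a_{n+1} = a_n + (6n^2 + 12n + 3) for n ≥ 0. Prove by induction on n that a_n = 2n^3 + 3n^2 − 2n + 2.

Base case: a_0 = 2, and 2·0^3 + 3·0^2 − 2·0 + 2 = 2.
Assume a_k = 2k^3 + 3k^2 − 2k + 2.
Then a_{k+1} = a_k + (6k^2 + 12k + 3) = (2k^3 + 3k^2 − 2k + 2) + (6k^2 + 12k + 3) = 2k^3 + 9k^2 + 10k + 5,
and 2·(k+1)^3 + 3·(k+1)^2 − 2·(k+1) + 2 = 2k^3 + 9k^2 + 10k + 5.
This completes the inductive step, so a_n = 2n^3 + 3n^2 − 2n + 2 for all n ≥ 0.

a_n = 2n^3 + 3n^2 − 2n + 2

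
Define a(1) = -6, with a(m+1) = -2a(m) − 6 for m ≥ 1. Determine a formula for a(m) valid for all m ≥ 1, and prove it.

Claim: a(m) = 2·(-2)^m − 2.

Base case: a(1) = -6, and 2·(-2)^1 − 2 = -4 − 2 = -6.
Assume a(k) = 2·(-2)^k − 2 for some k ≥ 1.
Then a(k+1) = -2a(k) − 6 = -2·(2·(-2)^k − 2) − 6 = -4·(-2)^k + 4 − 6 = 2·(-2)^{k+1} − 2.
This completes the inductive step, so a(m) = 2·(-2)^m − 2 for all m ≥ 1.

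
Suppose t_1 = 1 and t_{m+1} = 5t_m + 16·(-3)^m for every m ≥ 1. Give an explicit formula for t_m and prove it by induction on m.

Claim: t_m = -5^m − 2·(-3)^m.

Base case: t_1 = 1, and -5^1 − 2·(-3)^1 = -5 + 6 = 1.
Assume t_j = -5^j − 2·(-3)^j for some j ≥ 1.
Then t_{j+1} = 5t_j + 16·(-3)^j = 5·(-5^j − 2·(-3)^j) + 16·(-3)^j = -5^{j+1} − 10·(-3)^j + 16·(-3)^j = -5^{j+1} + 6·(-3)^j = -5^{j+1} − 2·(-3)^{j+1}.
By induction, t_m = -5^m − 2·(-3)^m for all m ≥ 1.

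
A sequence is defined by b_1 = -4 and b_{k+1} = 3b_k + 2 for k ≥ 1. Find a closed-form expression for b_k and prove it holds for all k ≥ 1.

Claim: b_k = -3^k − 1.

Base case: b_1 = -4, and -3^1 − 1 = -3 − 1 = -4.
Assume b_m = -3^m − 1 for some m ≥ 1.
Then b_{m+1} = 3b_m + 2 = 3·(-3^m − 1) + 2 = -3^{m+1} − 3 + 2 = -3^{m+1} − 1.
By induction, b_k = -3^k − 1 for all k ≥ 1.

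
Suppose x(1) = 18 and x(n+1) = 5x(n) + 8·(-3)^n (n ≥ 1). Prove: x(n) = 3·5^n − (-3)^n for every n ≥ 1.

Base case: x(1) = 18, and 3·5^1 − (-3)^1 = 15 + 3 = 18.
Assume x(k) = 3·5^k − (-3)^k for some k ≥ 1.
Then x(k+1) = 5x(k) + 8·(-3)^k = 5·(3·5^k − (-3)^k) + 8·(-3)^k = 3·5^{k+1} − 5·(-3)^k + 8·(-3)^k = 3·5^{k+1} + 3·(-3)^k = 3·5^{k+1} − (-3)^{k+1}.
This completes the inductive step, so x(n) = 3·5^n − (-3)^n for all n ≥ 1.

x(n) = 3·5^n − (-3)^n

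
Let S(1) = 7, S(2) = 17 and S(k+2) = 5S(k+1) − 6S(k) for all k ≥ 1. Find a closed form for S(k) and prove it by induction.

Claim: S(k) = 2·2^k + 3^k.

Base cases: S(1) = 7 and 2·2^1 + 3^1 = 7; S(2) = 17 and 2·2^2 + 3^2 = 17.
Assume S(j) = 2·2^j + 3^j for all 1 ≤ j ≤ m, where m ≥ 2.
Then S(m+1) = 5S(m) − 6S(m−1) = 5·(2·2^m + 3^m) − 6·(2·2^{m−1} + 3^{m−1}) = 2·(5·2 − 6)2^{m−1} + (5·3 − 6)3^{m−1} = 8·2^{m−1} + 9·3^{m−1} = 2·2^{m+1} + 3^{m+1}.
This completes the inductive step, so S(k) = 2·2^k + 3^k for all k ≥ 1.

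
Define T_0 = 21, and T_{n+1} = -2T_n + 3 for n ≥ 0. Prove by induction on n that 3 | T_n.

Base case: T_0 = 21 = 3·7, so 3 | T_0.
Assume 3 | T_r, so T_r = 3t for some integer t.
Then T_{r+1} = -2T_r + 3 = -2·(3t) + 3 = 3(-2t + 1), so 3 | T_{r+1}.
By induction, 3 | T_n for all n ≥ 0.

3 | T_n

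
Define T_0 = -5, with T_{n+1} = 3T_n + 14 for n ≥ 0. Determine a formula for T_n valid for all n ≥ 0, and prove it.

Claim: T_n = 2·3^n − 7.

Base case: T_0 = -5, and 2·3^0 − 7 = 2 − 7 = -5.
Assume T_r = 2·3^r − 7 for some r ≥ 0.
Then T_{r+1} = 3T_r + 14 = 3·(2·3^r − 7) + 14 = 6·3^r − 21 + 14 = 2·3^{r+1} − 7.
By induction, T_n = 2·3^n − 7 for all n ≥ 0.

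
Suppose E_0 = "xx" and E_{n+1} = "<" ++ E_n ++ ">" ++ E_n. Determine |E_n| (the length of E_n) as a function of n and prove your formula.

Claim: |E_n| = 2^{n+2} − 2.

Base case: |E_0| = 2, and 2^{0+2} − 2 = 2.
Assume |E_r| = 2^{r+2} − 2.
Then |E_{r+1}| = 1 + |E_r| + 1 + |E_r| = 2|E_r| + 2 = 2(2^{r+2} − 2) + 2 = 2^{r+3} − 4 + 2 = 2^{r+3} − 2.
By induction, |E_n| = 2^{n+2} − 2 for all n ≥ 0.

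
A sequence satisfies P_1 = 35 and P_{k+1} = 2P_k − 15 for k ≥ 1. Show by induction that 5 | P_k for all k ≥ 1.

Base case: P_1 = 35 = 5·7, so 5 | P_1.
Assume 5 | P_r, so P_r = 5t for some integer t.
Then P_{r+1} = 2P_r − 15 = 2·(5t) − 15 = 5(2t − 3), so 5 | P_{r+1}.
By induction, 5 | P_k for all k ≥ 1.

5 | P_k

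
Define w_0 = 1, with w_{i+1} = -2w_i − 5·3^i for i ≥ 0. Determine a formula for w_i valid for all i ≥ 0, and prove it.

Claim: w_i = 2·(-2)^i − 3^i.

Base case: w_0 = 1, and 2·(-2)^0 − 3^0 = 2 − 1 = 1.
Assume w_j = 2·(-2)^j − 3^j for some j ≥ 0.
Then w_{j+1} = -2w_j − 5·3^j = -2·(2·(-2)^j − 3^j) − 5·3^j = 2·(-2)^{j+1} + 2·3^j − 5·3^j = 2·(-2)^{j+1} − 3·3^j = 2·(-2)^{j+1} − 3^{j+1}.
Hence w_i = 2·(-2)^i − 3^i for every i ≥ 0, by induction.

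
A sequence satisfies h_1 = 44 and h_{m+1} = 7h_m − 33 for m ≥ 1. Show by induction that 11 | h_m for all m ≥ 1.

Base case: h_1 = 44 = 11·4, so 11 | h_1.
Assume 11 | h_r, so h_r = 11t for some integer t.
Then h_{r+1} = 7h_r − 33 = 7·(11t) − 33 = 11(7t − 3), so 11 | h_{r+1}.
Hence 11 | h_m for every m ≥ 1, by induction.

11 | h_m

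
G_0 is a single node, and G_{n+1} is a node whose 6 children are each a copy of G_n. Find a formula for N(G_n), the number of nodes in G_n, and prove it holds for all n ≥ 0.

Claim: N(G_n) = (6^{n+1} − 1)/5.

Base case: N(G_0) = 1, and (6^{0+1} − 1)/5 = 1.
Assume N(G_j) = (6^{j+1} − 1)/5.
Then N(G_{j+1}) = 1 + 6N(G_j) = 1 + 6·(6^{j+1} − 1)/5 = 1 + (6^{j+2} − 6)/5 = (5 + 6^{j+2} − 6)/5 = (6^{j+2} − 1)/5.
By induction, N(G_n) = (6^{n+1} − 1)/5 for all n ≥ 0.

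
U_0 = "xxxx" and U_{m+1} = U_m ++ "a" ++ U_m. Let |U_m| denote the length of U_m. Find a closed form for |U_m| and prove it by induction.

Claim: |U_m| = 5·2^m − 1.

Base case: |U_0| = 4, and 5·2^0 − 1 = 4.
Assume |U_j| = 5·2^j − 1.
Then |U_{j+1}| = |U_j| + 1 + |U_j| = 2|U_j| + 1 = 2(5·2^j − 1) + 1 = 5·2^{j+1} − 2 + 1 = 5·2^{j+1} − 1.
This completes the inductive step, so |U_m| = 5·2^m − 1 for all m ≥ 0.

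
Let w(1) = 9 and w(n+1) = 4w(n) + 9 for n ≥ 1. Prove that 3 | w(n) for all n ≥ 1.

Base case: w(1) = 9 = 3·3, so 3 | w(1).
Assume 3 | w(m), so w(m) = 3t for some integer t.
Then w(m+1) = 4w(m) + 9 = 4·(3t) + 9 = 3(4t + 3), so 3 | w(m+1).
By induction, 3 | w(n) for all n ≥ 1.

3 | w(n)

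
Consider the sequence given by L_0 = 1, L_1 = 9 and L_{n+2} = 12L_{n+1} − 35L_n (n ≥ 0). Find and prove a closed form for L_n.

Claim: L_n = -5^n + 2·7^n.

Base cases: L_0 = 1 and -5^0 + 2·7^0 = 1; L_1 = 9 and -5^1 + 2·7^1 = 9.
Assume L_i = -5^i + 2·7^i for all 0 ≤ i ≤ j, where j ≥ 1.
Then L_{j+1} = 12L_j − 35L_{j−1} = 12·(-5^j + 2·7^j) − 35·(-5^{j−1} + 2·7^{j−1}) = -(12·5 − 35)5^{j−1} + 2·(12·7 − 35)7^{j−1} = -25·5^{j−1} + 98·7^{j−1} = -5^{j+1} + 2·7^{j+1}.
By strong induction, L_n = -5^n + 2·7^n for all n ≥ 0.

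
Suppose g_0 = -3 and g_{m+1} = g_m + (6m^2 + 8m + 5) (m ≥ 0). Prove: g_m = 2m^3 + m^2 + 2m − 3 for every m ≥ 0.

Base case: g_0 = -3, and 2·0^3 + 0^2 + 2·0 − 3 = -3.
Assume g_j = 2j^3 + j^2 + 2j − 3.
Then g_{j+1} = g_j + (6j^2 + 8j + 5) = (2j^3 + j^2 + 2j − 3) + (6j^2 + 8j + 5) = 2j^3 + 7j^2 + 10j + 2,
and 2·(j+1)^3 + (j+1)^2 + 2·(j+1) − 3 = 2j^3 + 7j^2 + 10j + 2.
This completes the inductive step, so g_m = 2m^3 + m^2 + 2m − 3 for all m ≥ 0.

g_m = 2m^3 + m^2 + 2m − 3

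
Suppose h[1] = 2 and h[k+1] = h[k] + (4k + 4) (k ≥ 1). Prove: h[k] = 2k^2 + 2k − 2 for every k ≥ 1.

Base case: h[1] = 2, and 2·1^2 + 2·1 − 2 = 2.
Assume h[m] = 2m^2 + 2m − 2.
Then h[m+1] = h[m] + (4m + 4) = (2m^2 + 2m − 2) + (4m + 4) = 2m^2 + 6m + 2,
and 2·(m+1)^2 + 2·(m+1) − 2 = 2m^2 + 6m + 2.
Hence h[k] = 2k^2 + 2k − 2 for every k ≥ 1, by induction.

h[k] = 2k^2 + 2k − 2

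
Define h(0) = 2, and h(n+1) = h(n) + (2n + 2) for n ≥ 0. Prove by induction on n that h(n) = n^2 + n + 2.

Base case: h(0) = 2, and 0^2 + 0 + 2 = 2.
Assume h(r) = r^2 + r + 2.
Then h(r+1) = h(r) + (2r + 2) = (r^2 + r + 2) + (2r + 2) = r^2 + 3r + 4,
and (r+1)^2 + (r+1) + 2 = r^2 + 3r + 4.
Hence h(n) = n^2 + n + 2 for every n ≥ 0, by induction.

h(n) = n^2 + n + 2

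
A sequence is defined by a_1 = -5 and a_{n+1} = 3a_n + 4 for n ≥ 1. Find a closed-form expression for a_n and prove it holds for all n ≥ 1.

Claim: a_n = -3^n − 2.

Base case: a_1 = -5, and -3^1 − 2 = -3 − 2 = -5.
Assume a_m = -3^m − 2 for some m ≥ 1.
Then a_{m+1} = 3a_m + 4 = 3·(-3^m − 2) + 4 = -3^{m+1} − 6 + 4 = -3^{m+1} − 2.
This completes the inductive step, so a_n = -3^n − 2 for all n ≥ 1.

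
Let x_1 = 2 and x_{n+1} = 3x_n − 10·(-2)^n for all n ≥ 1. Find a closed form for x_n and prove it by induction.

Claim: x_n = 2·3^n + 2·(-2)^n.

Base case: x_1 = 2, and 2·3^1 + 2·(-2)^1 = 6 − 4 = 2.
Assume x_k = 2·3^k + 2·(-2)^k for some k ≥ 1.
Then x_{k+1} = 3x_k − 10·(-2)^k = 3·(2·3^k + 2·(-2)^k) − 10·(-2)^k = 2·3^{k+1} + 6·(-2)^k − 10·(-2)^k = 2·3^{k+1} − 4·(-2)^k = 2·3^{k+1} + 2·(-2)^{k+1}.
Hence x_n = 2·3^n + 2·(-2)^n for every n ≥ 1, by induction.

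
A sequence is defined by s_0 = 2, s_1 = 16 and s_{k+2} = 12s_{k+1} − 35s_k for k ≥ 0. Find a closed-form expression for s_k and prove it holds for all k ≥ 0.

Claim: s_k = 3·7^k − 5^k.

Base cases: s_0 = 2 and 3·7^0 − 5^0 = 2; s_1 = 16 and 3·7^1 − 5^1 = 16.
Assume s_i = 3·7^i − 5^i for all 0 ≤ i ≤ j, where j ≥ 1.
Then s_{j+1} = 12s_j − 35s_{j−1} = 12·(3·7^j − 5^j) − 35·(3·7^{j−1} − 5^{j−1}) = 3·(12·7 − 35)7^{j−1} − (12·5 − 35)5^{j−1} = 147·7^{j−1} − 25·5^{j−1} = 3·7^{j+1} − 5^{j+1}.
Hence s_k = 3·7^k − 5^k for every k ≥ 0, by strong induction.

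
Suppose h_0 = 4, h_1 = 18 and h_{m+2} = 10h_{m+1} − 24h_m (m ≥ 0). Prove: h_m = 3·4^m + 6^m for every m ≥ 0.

Base cases: h_0 = 4 and 3·4^0 + 6^0 = 4; h_1 = 18 and 3·4^1 + 6^1 = 18.
Assume h_j = 3·4^j + 6^j for all 0 ≤ j ≤ r, where r ≥ 1.
Then h_{r+1} = 10h_r − 24h_{r−1} = 10·(3·4^r + 6^r) − 24·(3·4^{r−1} + 6^{r−1}) = 3·(10·4 − 24)4^{r−1} + (10·6 − 24)6^{r−1} = 48·4^{r−1} + 36·6^{r−1} = 3·4^{r+1} + 6^{r+1}.
By strong induction, h_m = 3·4^m + 6^m for all m ≥ 0.

h_m = 3·4^m + 6^m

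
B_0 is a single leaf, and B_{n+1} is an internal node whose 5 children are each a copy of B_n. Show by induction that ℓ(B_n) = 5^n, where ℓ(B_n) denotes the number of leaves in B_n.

Base case: ℓ(B_0) = 1, and 5^0 = 1.
Assume ℓ(B_r) = 5^r.
Then ℓ(B_{r+1}) = 5·ℓ(B_r) = 5·5^r = 5^{r+1}.
So the formula holds for r+1, and by induction ℓ(B_n) = 5^n for all n ≥ 0.

ℓ(B_n) = 5^n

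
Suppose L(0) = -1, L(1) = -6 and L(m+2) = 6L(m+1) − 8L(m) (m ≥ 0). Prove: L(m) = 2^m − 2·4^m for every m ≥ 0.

Base cases: L(0) = -1 and 2^0 − 2·4^0 = -1; L(1) = -6 and 2^1 − 2·4^1 = -6.
Assume L(j) = 2^j − 2·4^j for all 0 ≤ j ≤ r, where r ≥ 1.
Then L(r+1) = 6L(r) − 8L(r−1) = 6·(2^r − 2·4^r) − 8·(2^{r−1} − 2·4^{r−1}) = (6·2 − 8)2^{r−1} − 2·(6·4 − 8)4^{r−1} = 4·2^{r−1} − 32·4^{r−1} = 2^{r+1} − 2·4^{r+1}.
Hence L(m) = 2^m − 2·4^m for every m ≥ 0, by strong induction.

L(m) = 2^m − 2·4^m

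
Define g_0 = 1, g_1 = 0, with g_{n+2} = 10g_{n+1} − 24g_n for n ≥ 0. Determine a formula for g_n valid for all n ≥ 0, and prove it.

Claim: g_n = 3·4^n − 2·6^n.

Base cases: g_0 = 1 and 3·4^0 − 2·6^0 = 1; g_1 = 0 and 3·4^1 − 2·6^1 = 0.
Assume g_i = 3·4^i − 2·6^i for all 0 ≤ i ≤ j, where j ≥ 1.
Then g_{j+1} = 10g_j − 24g_{j−1} = 10·(3·4^j − 2·6^j) − 24·(3·4^{j−1} − 2·6^{j−1}) = 3·(10·4 − 24)4^{j−1} − 2·(10·6 − 24)6^{j−1} = 48·4^{j−1} − 72·6^{j−1} = 3·4^{j+1} − 2·6^{j+1}.
By strong induction, g_n = 3·4^n − 2·6^n for all n ≥ 0.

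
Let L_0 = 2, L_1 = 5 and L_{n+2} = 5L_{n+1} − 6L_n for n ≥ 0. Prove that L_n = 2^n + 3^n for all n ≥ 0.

Base cases: L_0 = 2 and 2^0 + 3^0 = 2; L_1 = 5 and 2^1 + 3^1 = 5.
Assume L_j = 2^j + 3^j for all 0 ≤ j ≤ m, where m ≥ 1.
Then L_{m+1} = 5L_m − 6L_{m−1} = 5·(2^m + 3^m) − 6·(2^{m−1} + 3^{m−1}) = (5·2 − 6)2^{m−1} + (5·3 − 6)3^{m−1} = 4·2^{m−1} + 9·3^{m−1} = 2^{m+1} + 3^{m+1}.
By strong induction, L_n = 2^n + 3^n for all n ≥ 0.

L_n = 2^n + 3^n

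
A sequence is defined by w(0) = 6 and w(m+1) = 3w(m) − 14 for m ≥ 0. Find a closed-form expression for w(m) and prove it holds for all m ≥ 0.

Claim: w(m) = -3^m + 7.

Base case: w(0) = 6, and -3^0 + 7 = -1 + 7 = 6.
Assume w(j) = -3^j + 7 for some j ≥ 0.
Then w(j+1) = 3w(j) − 14 = 3·(-3^j + 7) − 14 = -3^{j+1} + 21 − 14 = -3^{j+1} + 7.
So the formula holds for j+1, and by induction w(m) = -3^m + 7 for all m ≥ 0.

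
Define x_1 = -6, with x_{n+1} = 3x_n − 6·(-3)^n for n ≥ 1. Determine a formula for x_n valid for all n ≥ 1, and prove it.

Claim: x_n = -3^n + (-3)^n.

Base case: x_1 = -6, and -3^1 + (-3)^1 = -3 − 3 = -6.
Assume x_k = -3^k + (-3)^k for some k ≥ 1.
Then x_{k+1} = 3x_k − 6·(-3)^k = 3·(-3^k + (-3)^k) − 6·(-3)^k = -3^{k+1} + 3·(-3)^k − 6·(-3)^k = -3^{k+1} − 3·(-3)^k = -3^{k+1} + (-3)^{k+1}.
Hence x_n = -3^n + (-3)^n for every n ≥ 1, by induction.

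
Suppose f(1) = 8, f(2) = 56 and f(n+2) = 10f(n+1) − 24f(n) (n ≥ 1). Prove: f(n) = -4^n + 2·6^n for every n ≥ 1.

Base cases: f(1) = 8 and -4^1 + 2·6^1 = 8; f(2) = 56 and -4^2 + 2·6^2 = 56.
Assume f(i) = -4^i + 2·6^i for all 1 ≤ i ≤ j, where j ≥ 2.
Then f(j+1) = 10f(j) − 24f(j−1) = 10·(-4^j + 2·6^j) − 24·(-4^{j−1} + 2·6^{j−1}) = -(10·4 − 24)4^{j−1} + 2·(10·6 − 24)6^{j−1} = -16·4^{j−1} + 72·6^{j−1} = -4^{j+1} + 2·6^{j+1}.
So the formula holds for j+1, and by strong induction f(n) = -4^n + 2·6^n for all n ≥ 1.

f(n) = -4^n + 2·6^n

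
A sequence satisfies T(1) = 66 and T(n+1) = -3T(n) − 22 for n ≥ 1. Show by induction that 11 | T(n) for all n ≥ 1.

Base case: T(1) = 66 = 11·6, so 11 | T(1).
Assume 11 | T(k), so T(k) = 11t for some integer t.
Then T(k+1) = -3T(k) − 22 = -3·(11t) − 22 = 11(-3t − 2), so 11 | T(k+1).
This completes the inductive step, so 11 | T(n) for all n ≥ 1.

11 | T(n)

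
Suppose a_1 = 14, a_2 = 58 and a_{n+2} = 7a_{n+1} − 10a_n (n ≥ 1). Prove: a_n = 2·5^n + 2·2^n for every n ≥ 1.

Base cases: a_1 = 14 and 2·5^1 + 2·2^1 = 14; a_2 = 58 and 2·5^2 + 2·2^2 = 58.
Assume a_j = 2·5^j + 2·2^j for all 1 ≤ j ≤ m, where m ≥ 2.
Then a_{m+1} = 7a_m − 10a_{m−1} = 7·(2·5^m + 2·2^m) − 10·(2·5^{m−1} + 2·2^{m−1}) = 2·(7·5 − 10)5^{m−1} + 2·(7·2 − 10)2^{m−1} = 50·5^{m−1} + 8·2^{m−1} = 2·5^{m+1} + 2·2^{m+1}.
By strong induction, a_n = 2·5^n + 2·2^n for all n ≥ 1.

a_n = 2·5^n + 2·2^n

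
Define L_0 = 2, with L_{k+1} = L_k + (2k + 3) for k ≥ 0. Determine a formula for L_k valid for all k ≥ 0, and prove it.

Claim: L_k = k^2 + 2k + 2.

Base case: L_0 = 2, and 0^2 + 2·0 + 2 = 2.
Assume L_m = m^2 + 2m + 2.
Then L_{m+1} = L_m + (2m + 3) = (m^2 + 2m + 2) + (2m + 3) = m^2 + 4m + 5,
and (m+1)^2 + 2·(m+1) + 2 = m^2 + 4m + 5.
Hence L_k = k^2 + 2k + 2 for every k ≥ 0, by induction.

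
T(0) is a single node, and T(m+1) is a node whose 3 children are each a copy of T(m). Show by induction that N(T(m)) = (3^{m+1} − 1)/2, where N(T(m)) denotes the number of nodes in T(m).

Base case: N(T(0)) = 1, and (3^{0+1} − 1)/2 = 1.
Assume N(T(k)) = (3^{k+1} − 1)/2.
Then N(T(k+1)) = 1 + 3N(T(k)) = 1 + 3·(3^{k+1} − 1)/2 = 1 + (3^{k+2} − 3)/2 = (2 + 3^{k+2} − 3)/2 = (3^{k+2} − 1)/2.
Hence N(T(m)) = (3^{m+1} − 1)/2 for every m ≥ 0, by induction.

N(T(m)) = (3^{m+1} − 1)/2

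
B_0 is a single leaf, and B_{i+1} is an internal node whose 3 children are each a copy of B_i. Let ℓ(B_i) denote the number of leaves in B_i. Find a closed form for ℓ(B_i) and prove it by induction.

Claim: ℓ(B_i) = 3^i.

Base case: ℓ(B_0) = 1, and 3^0 = 1.
Assume ℓ(B_j) = 3^j.
Then ℓ(B_{j+1}) = 3·ℓ(B_j) = 3·3^j = 3^{j+1}.
So the formula holds for j+1, and by induction ℓ(B_i) = 3^i for all i ≥ 0.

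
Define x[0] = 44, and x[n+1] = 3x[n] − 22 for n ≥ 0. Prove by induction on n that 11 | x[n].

Base case: x[0] = 44 = 11·4, so 11 | x[0].
Assume 11 | x[m], so x[m] = 11t for some integer t.
Then x[m+1] = 3x[m] − 22 = 3·(11t) − 22 = 11(3t − 2), so 11 | x[m+1].
So the property holds for m+1, and by induction 11 | x[n] for all n ≥ 0.

11 | x[n]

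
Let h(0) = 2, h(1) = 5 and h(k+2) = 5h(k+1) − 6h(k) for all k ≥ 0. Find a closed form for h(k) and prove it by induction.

Claim: h(k) = 2^k + 3^k.

Base cases: h(0) = 2 and 2^0 + 3^0 = 2; h(1) = 5 and 2^1 + 3^1 = 5.
Assume h(i) = 2^i + 3^i for all 0 ≤ i ≤ j, where j ≥ 1.
Then h(j+1) = 5h(j) − 6h(j−1) = 5·(2^j + 3^j) − 6·(2^{j−1} + 3^{j−1}) = (5·2 − 6)2^{j−1} + (5·3 − 6)3^{j−1} = 4·2^{j−1} + 9·3^{j−1} = 2^{j+1} + 3^{j+1}.
Hence h(k) = 2^k + 3^k for every k ≥ 0, by strong induction.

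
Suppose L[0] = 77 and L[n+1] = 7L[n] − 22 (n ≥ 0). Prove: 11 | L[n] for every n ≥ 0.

Base case: L[0] = 77 = 11·7, so 11 | L[0].
Assume 11 | L[k], so L[k] = 11t for some integer t.
Then L[k+1] = 7L[k] − 22 = 7·(11t) − 22 = 11(7t − 2), so 11 | L[k+1].
This completes the inductive step, so 11 | L[n] for all n ≥ 0.

11 | L[n]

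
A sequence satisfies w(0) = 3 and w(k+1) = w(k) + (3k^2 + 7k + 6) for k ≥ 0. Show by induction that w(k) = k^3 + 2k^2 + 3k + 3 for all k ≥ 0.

Base case: w(0) = 3, and 0^3 + 2·0^2 + 3·0 + 3 = 3.
Assume w(r) = r^3 + 2r^2 + 3r + 3.
Then w(r+1) = w(r) + (3r^2 + 7r + 6) = (r^3 + 2r^2 + 3r + 3) + (3r^2 + 7r + 6) = r^3 + 5r^2 + 10r + 9,
and (r+1)^3 + 2·(r+1)^2 + 3·(r+1) + 3 = r^3 + 5r^2 + 10r + 9.
This completes the inductive step, so w(k) = k^3 + 2k^2 + 3k + 3 for all k ≥ 0.

w(k) = k^3 + 2k^2 + 3k + 3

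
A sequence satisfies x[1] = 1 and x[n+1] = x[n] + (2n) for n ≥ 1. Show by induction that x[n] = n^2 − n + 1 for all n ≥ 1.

Base case: x[1] = 1, and 1^2 − 1 + 1 = 1.
Assume x[m] = m^2 − m + 1.
Then x[m+1] = x[m] + (2m) = (m^2 − m + 1) + (2m) = m^2 + m + 1,
and (m+1)^2 − (m+1) + 1 = m^2 + m + 1.
Hence x[n] = n^2 − n + 1 for every n ≥ 1, by induction.

x[n] = n^2 − n + 1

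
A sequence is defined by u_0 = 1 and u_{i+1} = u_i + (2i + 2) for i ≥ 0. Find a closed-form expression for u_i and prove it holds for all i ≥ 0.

Claim: u_i = i^2 + i + 1.

Base case: u_0 = 1, and 0^2 + 0 + 1 = 1.
Assume u_r = r^2 + r + 1.
Then u_{r+1} = u_r + (2r + 2) = (r^2 + r + 1) + (2r + 2) = r^2 + 3r + 3,
and (r+1)^2 + (r+1) + 1 = r^2 + 3r + 3.
By induction, u_i = i^2 + i + 1 for all i ≥ 0.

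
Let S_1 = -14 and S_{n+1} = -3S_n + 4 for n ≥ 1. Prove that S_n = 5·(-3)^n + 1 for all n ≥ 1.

Base case: S_1 = -14, and 5·(-3)^1 + 1 = -15 + 1 = -14.
Assume S_m = 5·(-3)^m + 1 for some m ≥ 1.
Then S_{m+1} = -3S_m + 4 = -3·(5·(-3)^m + 1) + 4 = -15·(-3)^m − 3 + 4 = 5·(-3)^{m+1} + 1.
Hence S_n = 5·(-3)^n + 1 for every n ≥ 1, by induction.

S_n = 5·(-3)^n + 1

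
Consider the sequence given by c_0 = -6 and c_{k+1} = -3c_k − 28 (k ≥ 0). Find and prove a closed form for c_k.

Claim: c_k = (-3)^k − 7.

Base case: c_0 = -6, and (-3)^0 − 7 = 1 − 7 = -6.
Assume c_j = (-3)^j − 7 for some j ≥ 0.
Then c_{j+1} = -3c_j − 28 = -3·((-3)^j − 7) − 28 = -3·(-3)^j + 21 − 28 = (-3)^{j+1} − 7.
By induction, c_k = (-3)^k − 7 for all k ≥ 0.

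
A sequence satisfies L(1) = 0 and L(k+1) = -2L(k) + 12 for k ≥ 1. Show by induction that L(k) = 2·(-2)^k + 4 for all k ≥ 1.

Base case: L(1) = 0, and 2·(-2)^1 + 4 = -4 + 4 = 0.
Assume L(j) = 2·(-2)^j + 4 for some j ≥ 1.
Then L(j+1) = -2L(j) + 12 = -2·(2·(-2)^j + 4) + 12 = -4·(-2)^j − 8 + 12 = 2·(-2)^{j+1} + 4.
Hence L(k) = 2·(-2)^k + 4 for every k ≥ 1, by induction.

L(k) = 2·(-2)^k + 4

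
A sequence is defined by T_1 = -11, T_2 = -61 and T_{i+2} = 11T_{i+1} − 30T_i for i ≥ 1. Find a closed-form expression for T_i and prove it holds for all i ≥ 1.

Claim: T_i = -5^i − 6^i.

Base cases: T_1 = -11 and -5^1 − 6^1 = -11; T_2 = -61 and -5^2 − 6^2 = -61.
Assume T_j = -5^j − 6^j for all 1 ≤ j ≤ r, where r ≥ 2.
Then T_{r+1} = 11T_r − 30T_{r−1} = 11·(-5^r − 6^r) − 30·(-5^{r−1} − 6^{r−1}) = -(11·5 − 30)5^{r−1} − (11·6 − 30)6^{r−1} = -25·5^{r−1} − 36·6^{r−1} = -5^{r+1} − 6^{r+1}.
Hence T_i = -5^i − 6^i for every i ≥ 1, by strong induction.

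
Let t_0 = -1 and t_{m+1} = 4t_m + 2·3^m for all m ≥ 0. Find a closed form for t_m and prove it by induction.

Claim: t_m = 4^m − 2·3^m.

Base case: t_0 = -1, and 4^0 − 2·3^0 = 1 − 2 = -1.
Assume t_r = 4^r − 2·3^r for some r ≥ 0.
Then t_{r+1} = 4t_r + 2·3^r = 4·(4^r − 2·3^r) + 2·3^r = 4^{r+1} − 8·3^r + 2·3^r = 4^{r+1} − 6·3^r = 4^{r+1} − 2·3^{r+1}.
This completes the inductive step, so t_m = 4^m − 2·3^m for all m ≥ 0.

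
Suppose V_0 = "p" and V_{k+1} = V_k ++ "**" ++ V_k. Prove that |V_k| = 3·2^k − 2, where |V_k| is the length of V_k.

Base case: |V_0| = 1, and 3·2^0 − 2 = 1.
Assume |V_j| = 3·2^j − 2.
Then |V_{j+1}| = |V_j| + 2 + |V_j| = 2|V_j| + 2 = 2(3·2^j − 2) + 2 = 3·2^{j+1} − 4 + 2 = 3·2^{j+1} − 2.
Hence |V_k| = 3·2^k − 2 for every k ≥ 0, by induction.

|V_k| = 3·2^k − 2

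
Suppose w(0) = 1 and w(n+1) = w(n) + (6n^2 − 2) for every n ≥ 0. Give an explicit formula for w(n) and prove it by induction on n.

Claim: w(n) = 2n^3 − 3n^2 − n + 1.

Base case: w(0) = 1, and 2·0^3 − 3·0^2 − 0 + 1 = 1.
Assume w(m) = 2m^3 − 3m^2 − m + 1.
Then w(m+1) = w(m) + (6m^2 − 2) = (2m^3 − 3m^2 − m + 1) + (6m^2 − 2) = 2m^3 + 3m^2 − m − 1,
and 2·(m+1)^3 − 3·(m+1)^2 − (m+1) + 1 = 2m^3 + 3m^2 − m − 1.
Hence w(n) = 2n^3 − 3n^2 − n + 1 for every n ≥ 0, by induction.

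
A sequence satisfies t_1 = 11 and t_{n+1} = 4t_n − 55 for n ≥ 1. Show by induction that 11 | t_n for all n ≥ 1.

Base case: t_1 = 11 = 11·1, so 11 | t_1.
Assume 11 | t_m, so t_m = 11s for some integer s.
Then t_{m+1} = 4t_m − 55 = 4·(11s) − 55 = 11(4s − 5), so 11 | t_{m+1}.
So the property holds for m+1, and by induction 11 | t_n for all n ≥ 1.

11 | t_n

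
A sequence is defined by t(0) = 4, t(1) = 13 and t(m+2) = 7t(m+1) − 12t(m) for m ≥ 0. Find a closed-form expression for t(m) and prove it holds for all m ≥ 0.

Claim: t(m) = 3·3^m + 4^m.

Base cases: t(0) = 4 and 3·3^0 + 4^0 = 4; t(1) = 13 and 3·3^1 + 4^1 = 13.
Assume t(j) = 3·3^j + 4^j for all 0 ≤ j ≤ r, where r ≥ 1.
Then t(r+1) = 7t(r) − 12t(r−1) = 7·(3·3^r + 4^r) − 12·(3·3^{r−1} + 4^{r−1}) = 3·(7·3 − 12)3^{r−1} + (7·4 − 12)4^{r−1} = 27·3^{r−1} + 16·4^{r−1} = 3·3^{r+1} + 4^{r+1}.
This completes the inductive step, so t(m) = 3·3^m + 4^m for all m ≥ 0.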